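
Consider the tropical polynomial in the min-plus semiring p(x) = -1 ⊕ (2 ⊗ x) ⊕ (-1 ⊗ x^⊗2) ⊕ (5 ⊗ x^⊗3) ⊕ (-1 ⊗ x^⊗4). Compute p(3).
p(3) = -1

A tropical monomial a ⊗ x^⊗i evaluates to a + i · x. Evaluating each term at x = 3:
  Term 0 contributes -1 + 0 · 3 = -1
  Term 1 contributes 2 + 1 · 3 = 5
  Term 2 contributes -1 + 2 · 3 = 5
  Term 3 contributes 5 + 3 · 3 = 14
  Term 4 contributes -1 + 4 · 3 = 11
p(3) = ⊕ of these = min[-1, 5, 5, 14, 11] = -1.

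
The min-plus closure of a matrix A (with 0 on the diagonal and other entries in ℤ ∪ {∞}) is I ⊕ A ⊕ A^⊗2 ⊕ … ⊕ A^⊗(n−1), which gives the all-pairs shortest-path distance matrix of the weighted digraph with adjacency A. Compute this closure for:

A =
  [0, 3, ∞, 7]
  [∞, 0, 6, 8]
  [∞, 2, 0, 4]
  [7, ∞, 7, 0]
Closure =
  [0, 3, 9, 7]
  [15, 0, 6, 8]
  [11, 2, 0, 4]
  [7, 9, 7, 0]

This is the Floyd-Warshall all-pairs shortest-path computation. For each intermediate vertex k = 0, 1, …, 3, update dist[i][j] ← min(dist[i][j], dist[i][k] + dist[k][j]). The final matrix gives, for each (i, j), the minimum total weight of any directed path from i to j (possibly empty when i = j).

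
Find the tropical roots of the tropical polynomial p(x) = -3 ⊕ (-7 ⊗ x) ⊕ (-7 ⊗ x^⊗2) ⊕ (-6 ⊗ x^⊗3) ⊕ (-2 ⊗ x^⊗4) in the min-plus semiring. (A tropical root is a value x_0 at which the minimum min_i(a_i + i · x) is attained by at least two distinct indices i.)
Roots: {-4, -1, 0, 4}

Each tropical root is a break point of the lower envelope of the lines y = a_i + i · x (there are 5 lines, with slopes 0, 1, ..., 4). Only the lines that attain the minimum somewhere contribute to roots; other lines are dominated. Here the surviving (envelope) indices are i = 4, i = 3, i = 2, i = 1, i = 0.
Intersections between consecutive envelope lines give the roots: for adjacent envelope indices i < j the intersection is x = (a_i − a_j) / (j − i). Reading off the sorted break points: {-4, -1, 0, 4}.
Verification: at each break x_0, at least two indices attain the minimum of min_i(a_i + i · x_0).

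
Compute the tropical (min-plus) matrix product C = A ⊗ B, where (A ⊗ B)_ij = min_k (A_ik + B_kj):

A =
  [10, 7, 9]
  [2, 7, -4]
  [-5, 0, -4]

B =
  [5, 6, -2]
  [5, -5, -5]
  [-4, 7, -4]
A ⊗ B =
  [5, 2, 2]
  [-8, 2, -8]
  [-8, -5, -8]

Apply the min-plus product entry-by-entry:
  C[0][0] = min over k of (A[0][0] + B[0][0] = 10 + 5 = 15, A[0][1] + B[1][0] = 7 + 5 = 12, A[0][2] + B[2][0] = 9 + -4 = 5) = 5 (attained at k = 2)
  C[0][1] = min over k of (A[0][0] + B[0][1] = 10 + 6 = 16, A[0][1] + B[1][1] = 7 + -5 = 2, A[0][2] + B[2][1] = 9 + 7 = 16) = 2 (attained at k = 1)
  C[0][2] = min over k of (A[0][0] + B[0][2] = 10 + -2 = 8, A[0][1] + B[1][2] = 7 + -5 = 2, A[0][2] + B[2][2] = 9 + -4 = 5) = 2 (attained at k = 1)
  C[1][0] = min over k of (A[1][0] + B[0][0] = 2 + 5 = 7, A[1][1] + B[1][0] = 7 + 5 = 12, A[1][2] + B[2][0] = -4 + -4 = -8) = -8 (attained at k = 2)
  C[1][1] = min over k of (A[1][0] + B[0][1] = 2 + 6 = 8, A[1][1] + B[1][1] = 7 + -5 = 2, A[1][2] + B[2][1] = -4 + 7 = 3) = 2 (attained at k = 1)
  C[1][2] = min over k of (A[1][0] + B[0][2] = 2 + -2 = 0, A[1][1] + B[1][2] = 7 + -5 = 2, A[1][2] + B[2][2] = -4 + -4 = -8) = -8 (attained at k = 2)
  C[2][0] = min over k of (A[2][0] + B[0][0] = -5 + 5 = 0, A[2][1] + B[1][0] = 0 + 5 = 5, A[2][2] + B[2][0] = -4 + -4 = -8) = -8 (attained at k = 2)
  C[2][1] = min over k of (A[2][0] + B[0][1] = -5 + 6 = 1, A[2][1] + B[1][1] = 0 + -5 = -5, A[2][2] + B[2][1] = -4 + 7 = 3) = -5 (attained at k = 1)
  C[2][2] = min over k of (A[2][0] + B[0][2] = -5 + -2 = -7, A[2][1] + B[1][2] = 0 + -5 = -5, A[2][2] + B[2][2] = -4 + -4 = -8) = -8 (attained at k = 2)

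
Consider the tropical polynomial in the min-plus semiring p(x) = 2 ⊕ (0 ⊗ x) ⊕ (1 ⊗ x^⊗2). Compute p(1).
p(1) = 1

A tropical monomial a ⊗ x^⊗i evaluates to a + i · x. Evaluating each term at x = 1:
  Term 0 contributes 2 + 0 · 1 = 2
  Term 1 contributes 0 + 1 · 1 = 1
  Term 2 contributes 1 + 2 · 1 = 3
p(1) = ⊕ of these = min[2, 1, 3] = 1.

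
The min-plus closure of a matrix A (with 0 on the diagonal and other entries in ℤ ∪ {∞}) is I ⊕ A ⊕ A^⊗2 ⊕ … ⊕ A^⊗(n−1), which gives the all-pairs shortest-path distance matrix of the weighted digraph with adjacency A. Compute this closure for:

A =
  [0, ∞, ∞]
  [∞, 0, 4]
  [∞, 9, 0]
Closure =
  [0, ∞, ∞]
  [∞, 0, 4]
  [∞, 9, 0]

This is the Floyd-Warshall all-pairs shortest-path computation. For each intermediate vertex k = 0, 1, …, 2, update dist[i][j] ← min(dist[i][j], dist[i][k] + dist[k][j]). The final matrix gives, for each (i, j), the minimum total weight of any directed path from i to j (possibly empty when i = j).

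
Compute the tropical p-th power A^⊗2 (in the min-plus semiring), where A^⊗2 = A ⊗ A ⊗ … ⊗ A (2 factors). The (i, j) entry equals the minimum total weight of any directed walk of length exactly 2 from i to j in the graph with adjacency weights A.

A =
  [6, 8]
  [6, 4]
A^⊗2 =
  [12, 12]
  [10, 8]

Each entry (A^⊗2)_ij equals the minimum over all length-2 walks i = v_0 → v_1 → … → v_2 = j of Σ_t A[v_t][v_{t+1}]. For example, for (i, j) = (0, 1) we minimise over 2 possible intermediate vertex sequences; the minimum is 12, attained along the walk 0 → 1 → 1.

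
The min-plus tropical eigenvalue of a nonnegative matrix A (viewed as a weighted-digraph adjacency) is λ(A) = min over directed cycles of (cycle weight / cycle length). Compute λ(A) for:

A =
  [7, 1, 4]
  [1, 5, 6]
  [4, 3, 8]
λ(A) = 1

Enumerate directed cycles and compute their means (weight / length). Sample:
  cycle 0 → 0: weight = 7, length = 1, mean = 7/1 ≈ 7.000
  cycle 1 → 1: weight = 5, length = 1, mean = 5/1 ≈ 5.000
  cycle 2 → 2: weight = 8, length = 1, mean = 8/1 ≈ 8.000
  cycle 0 → 1 → 0: weight = 2, length = 2, mean = 2/2 ≈ 1.000
  cycle 0 → 2 → 0: weight = 8, length = 2, mean = 8/2 ≈ 4.000
  cycle 1 → 0 → 1: weight = 2, length = 2, mean = 2/2 ≈ 1.000
Minimum mean = 1.000, attained e.g. along the cycle 0 → 1 → 0 with weight 2 and length 2. So λ(A) = 2/2 = 1.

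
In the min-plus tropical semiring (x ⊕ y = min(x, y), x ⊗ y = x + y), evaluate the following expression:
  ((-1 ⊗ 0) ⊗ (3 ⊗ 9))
((-1 ⊗ 0) ⊗ (3 ⊗ 9)) = 11

Expand innermost to outermost. Recall ⊕ takes the minimum of its arguments and ⊗ takes their sum. Working out the expression ((-1 ⊗ 0) ⊗ (3 ⊗ 9)) gives 11.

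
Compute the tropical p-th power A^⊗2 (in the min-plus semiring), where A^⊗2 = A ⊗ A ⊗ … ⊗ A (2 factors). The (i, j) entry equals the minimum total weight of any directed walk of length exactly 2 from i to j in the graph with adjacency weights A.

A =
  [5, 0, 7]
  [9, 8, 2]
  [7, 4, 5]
A^⊗2 =
  [9, 5, 2]
  [9, 6, 7]
  [12, 7, 6]

Each entry (A^⊗2)_ij equals the minimum over all length-2 walks i = v_0 → v_1 → … → v_2 = j of Σ_t A[v_t][v_{t+1}]. For example, for (i, j) = (0, 2) we minimise over 3 possible intermediate vertex sequences; the minimum is 2, attained along the walk 0 → 1 → 2.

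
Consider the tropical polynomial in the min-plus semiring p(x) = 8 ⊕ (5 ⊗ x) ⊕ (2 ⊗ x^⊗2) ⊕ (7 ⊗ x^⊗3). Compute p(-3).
p(-3) = -4

A tropical monomial a ⊗ x^⊗i evaluates to a + i · x. Evaluating each term at x = -3:
  Term 0 contributes 8 + 0 · -3 = 8
  Term 1 contributes 5 + 1 · -3 = 2
  Term 2 contributes 2 + 2 · -3 = -4
  Term 3 contributes 7 + 3 · -3 = -2
p(-3) = ⊕ of these = min[8, 2, -4, -2] = -4.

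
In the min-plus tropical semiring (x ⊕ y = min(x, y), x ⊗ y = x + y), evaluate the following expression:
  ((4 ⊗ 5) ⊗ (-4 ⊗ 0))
((4 ⊗ 5) ⊗ (-4 ⊗ 0)) = 5

Expand innermost to outermost. Recall ⊕ takes the minimum of its arguments and ⊗ takes their sum. Working out the expression ((4 ⊗ 5) ⊗ (-4 ⊗ 0)) gives 5.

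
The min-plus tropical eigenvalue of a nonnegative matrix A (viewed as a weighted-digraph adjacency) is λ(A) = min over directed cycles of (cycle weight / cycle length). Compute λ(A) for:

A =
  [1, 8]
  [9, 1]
λ(A) = 1

Enumerate directed cycles and compute their means (weight / length). Sample:
  cycle 0 → 0: weight = 1, length = 1, mean = 1/1 ≈ 1.000
  cycle 1 → 1: weight = 1, length = 1, mean = 1/1 ≈ 1.000
  cycle 0 → 1 → 0: weight = 17, length = 2, mean = 17/2 ≈ 8.500
  cycle 1 → 0 → 1: weight = 17, length = 2, mean = 17/2 ≈ 8.500
Minimum mean = 1.000, attained e.g. along the cycle 0 → 0 with weight 1 and length 1. So λ(A) = 1/1 = 1.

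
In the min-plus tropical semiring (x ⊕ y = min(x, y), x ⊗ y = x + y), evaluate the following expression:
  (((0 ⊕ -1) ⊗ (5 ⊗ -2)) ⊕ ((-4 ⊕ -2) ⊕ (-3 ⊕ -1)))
(((0 ⊕ -1) ⊗ (5 ⊗ -2)) ⊕ ((-4 ⊕ -2) ⊕ (-3 ⊕ -1))) = -4

Expand innermost to outermost. Recall ⊕ takes the minimum of its arguments and ⊗ takes their sum. Working out the expression (((0 ⊕ -1) ⊗ (5 ⊗ -2)) ⊕ ((-4 ⊕ -2) ⊕ (-3 ⊕ -1))) gives -4.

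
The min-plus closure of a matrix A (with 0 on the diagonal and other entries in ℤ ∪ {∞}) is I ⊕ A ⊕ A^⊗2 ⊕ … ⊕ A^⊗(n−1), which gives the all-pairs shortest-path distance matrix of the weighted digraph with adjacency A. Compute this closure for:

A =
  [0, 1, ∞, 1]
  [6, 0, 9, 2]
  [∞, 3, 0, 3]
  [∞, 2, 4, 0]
Closure =
  [0, 1, 5, 1]
  [6, 0, 6, 2]
  [9, 3, 0, 3]
  [8, 2, 4, 0]

This is the Floyd-Warshall all-pairs shortest-path computation. For each intermediate vertex k = 0, 1, …, 3, update dist[i][j] ← min(dist[i][j], dist[i][k] + dist[k][j]). The final matrix gives, for each (i, j), the minimum total weight of any directed path from i to j (possibly empty when i = j).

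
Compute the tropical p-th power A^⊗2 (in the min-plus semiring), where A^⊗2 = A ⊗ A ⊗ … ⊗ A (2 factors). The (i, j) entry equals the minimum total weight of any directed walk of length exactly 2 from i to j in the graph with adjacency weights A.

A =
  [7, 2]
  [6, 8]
A^⊗2 =
  [8, 9]
  [13, 8]

Each entry (A^⊗2)_ij equals the minimum over all length-2 walks i = v_0 → v_1 → … → v_2 = j of Σ_t A[v_t][v_{t+1}]. For example, for (i, j) = (0, 1) we minimise over 2 possible intermediate vertex sequences; the minimum is 9, attained along the walk 0 → 0 → 1.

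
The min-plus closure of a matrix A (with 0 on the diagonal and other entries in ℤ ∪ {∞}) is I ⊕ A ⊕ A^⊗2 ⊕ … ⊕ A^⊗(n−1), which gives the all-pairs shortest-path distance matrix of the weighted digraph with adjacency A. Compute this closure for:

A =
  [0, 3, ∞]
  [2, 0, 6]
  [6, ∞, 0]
Closure =
  [0, 3, 9]
  [2, 0, 6]
  [6, 9, 0]

This is the Floyd-Warshall all-pairs shortest-path computation. For each intermediate vertex k = 0, 1, …, 2, update dist[i][j] ← min(dist[i][j], dist[i][k] + dist[k][j]). The final matrix gives, for each (i, j), the minimum total weight of any directed path from i to j (possibly empty when i = j).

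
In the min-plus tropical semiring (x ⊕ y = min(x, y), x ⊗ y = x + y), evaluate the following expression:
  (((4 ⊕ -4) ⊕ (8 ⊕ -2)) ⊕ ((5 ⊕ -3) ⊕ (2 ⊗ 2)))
(((4 ⊕ -4) ⊕ (8 ⊕ -2)) ⊕ ((5 ⊕ -3) ⊕ (2 ⊗ 2))) = -4

Expand innermost to outermost. Recall ⊕ takes the minimum of its arguments and ⊗ takes their sum. Working out the expression (((4 ⊕ -4) ⊕ (8 ⊕ -2)) ⊕ ((5 ⊕ -3) ⊕ (2 ⊗ 2))) gives -4.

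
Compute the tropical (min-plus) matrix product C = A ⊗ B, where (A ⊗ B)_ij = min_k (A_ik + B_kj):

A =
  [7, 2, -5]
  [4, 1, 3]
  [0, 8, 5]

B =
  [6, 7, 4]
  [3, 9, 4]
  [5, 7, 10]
A ⊗ B =
  [0, 2, 5]
  [4, 10, 5]
  [6, 7, 4]

Apply the min-plus product entry-by-entry:
  C[0][0] = min over k of (A[0][0] + B[0][0] = 7 + 6 = 13, A[0][1] + B[1][0] = 2 + 3 = 5, A[0][2] + B[2][0] = -5 + 5 = 0) = 0 (attained at k = 2)
  C[0][1] = min over k of (A[0][0] + B[0][1] = 7 + 7 = 14, A[0][1] + B[1][1] = 2 + 9 = 11, A[0][2] + B[2][1] = -5 + 7 = 2) = 2 (attained at k = 2)
  C[0][2] = min over k of (A[0][0] + B[0][2] = 7 + 4 = 11, A[0][1] + B[1][2] = 2 + 4 = 6, A[0][2] + B[2][2] = -5 + 10 = 5) = 5 (attained at k = 2)
  C[1][0] = min over k of (A[1][0] + B[0][0] = 4 + 6 = 10, A[1][1] + B[1][0] = 1 + 3 = 4, A[1][2] + B[2][0] = 3 + 5 = 8) = 4 (attained at k = 1)
  C[1][1] = min over k of (A[1][0] + B[0][1] = 4 + 7 = 11, A[1][1] + B[1][1] = 1 + 9 = 10, A[1][2] + B[2][1] = 3 + 7 = 10) = 10 (attained at k = 1)
  C[1][2] = min over k of (A[1][0] + B[0][2] = 4 + 4 = 8, A[1][1] + B[1][2] = 1 + 4 = 5, A[1][2] + B[2][2] = 3 + 10 = 13) = 5 (attained at k = 1)
  C[2][0] = min over k of (A[2][0] + B[0][0] = 0 + 6 = 6, A[2][1] + B[1][0] = 8 + 3 = 11, A[2][2] + B[2][0] = 5 + 5 = 10) = 6 (attained at k = 0)
  C[2][1] = min over k of (A[2][0] + B[0][1] = 0 + 7 = 7, A[2][1] + B[1][1] = 8 + 9 = 17, A[2][2] + B[2][1] = 5 + 7 = 12) = 7 (attained at k = 0)
  C[2][2] = min over k of (A[2][0] + B[0][2] = 0 + 4 = 4, A[2][1] + B[1][2] = 8 + 4 = 12, A[2][2] + B[2][2] = 5 + 10 = 15) = 4 (attained at k = 0)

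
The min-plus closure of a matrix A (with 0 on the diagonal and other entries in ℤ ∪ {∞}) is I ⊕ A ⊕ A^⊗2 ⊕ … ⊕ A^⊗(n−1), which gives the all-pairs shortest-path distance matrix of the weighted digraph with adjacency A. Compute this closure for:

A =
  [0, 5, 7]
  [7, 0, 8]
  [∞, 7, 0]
Closure =
  [0, 5, 7]
  [7, 0, 8]
  [14, 7, 0]

This is the Floyd-Warshall all-pairs shortest-path computation. For each intermediate vertex k = 0, 1, …, 2, update dist[i][j] ← min(dist[i][j], dist[i][k] + dist[k][j]). The final matrix gives, for each (i, j), the minimum total weight of any directed path from i to j (possibly empty when i = j).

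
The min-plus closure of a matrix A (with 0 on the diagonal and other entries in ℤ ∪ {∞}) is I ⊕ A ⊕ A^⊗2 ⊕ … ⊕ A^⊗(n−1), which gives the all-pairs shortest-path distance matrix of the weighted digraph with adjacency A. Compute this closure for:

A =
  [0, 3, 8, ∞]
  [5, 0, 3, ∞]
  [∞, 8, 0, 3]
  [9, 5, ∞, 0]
Closure =
  [0, 3, 6, 9]
  [5, 0, 3, 6]
  [12, 8, 0, 3]
  [9, 5, 8, 0]

This is the Floyd-Warshall all-pairs shortest-path computation. For each intermediate vertex k = 0, 1, …, 3, update dist[i][j] ← min(dist[i][j], dist[i][k] + dist[k][j]). The final matrix gives, for each (i, j), the minimum total weight of any directed path from i to j (possibly empty when i = j).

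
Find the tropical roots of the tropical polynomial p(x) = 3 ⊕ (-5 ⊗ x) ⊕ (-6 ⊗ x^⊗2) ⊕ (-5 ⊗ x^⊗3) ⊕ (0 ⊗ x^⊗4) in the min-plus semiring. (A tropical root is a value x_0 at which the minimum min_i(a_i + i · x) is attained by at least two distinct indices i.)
Roots: {-5, -1, 1, 8}

Each tropical root is a break point of the lower envelope of the lines y = a_i + i · x (there are 5 lines, with slopes 0, 1, ..., 4). Only the lines that attain the minimum somewhere contribute to roots; other lines are dominated. Here the surviving (envelope) indices are i = 4, i = 3, i = 2, i = 1, i = 0.
Intersections between consecutive envelope lines give the roots: for adjacent envelope indices i < j the intersection is x = (a_i − a_j) / (j − i). Reading off the sorted break points: {-5, -1, 1, 8}.
Verification: at each break x_0, at least two indices attain the minimum of min_i(a_i + i · x_0).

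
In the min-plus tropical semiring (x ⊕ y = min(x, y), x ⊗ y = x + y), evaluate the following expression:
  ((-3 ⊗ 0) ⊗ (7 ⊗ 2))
((-3 ⊗ 0) ⊗ (7 ⊗ 2)) = 6

Expand innermost to outermost. Recall ⊕ takes the minimum of its arguments and ⊗ takes their sum. Working out the expression ((-3 ⊗ 0) ⊗ (7 ⊗ 2)) gives 6.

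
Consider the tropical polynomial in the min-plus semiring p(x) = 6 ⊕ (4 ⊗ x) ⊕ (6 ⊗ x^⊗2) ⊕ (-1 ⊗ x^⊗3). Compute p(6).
p(6) = 6

A tropical monomial a ⊗ x^⊗i evaluates to a + i · x. Evaluating each term at x = 6:
  Term 0 contributes 6 + 0 · 6 = 6
  Term 1 contributes 4 + 1 · 6 = 10
  Term 2 contributes 6 + 2 · 6 = 18
  Term 3 contributes -1 + 3 · 6 = 17
p(6) = ⊕ of these = min[6, 10, 18, 17] = 6.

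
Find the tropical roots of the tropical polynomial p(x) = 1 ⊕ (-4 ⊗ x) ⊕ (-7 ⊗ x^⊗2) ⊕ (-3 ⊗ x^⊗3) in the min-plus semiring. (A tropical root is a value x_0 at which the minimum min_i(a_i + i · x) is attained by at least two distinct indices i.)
Roots: {-4, 3, 5}

Each tropical root is a break point of the lower envelope of the lines y = a_i + i · x (there are 4 lines, with slopes 0, 1, ..., 3). Only the lines that attain the minimum somewhere contribute to roots; other lines are dominated. Here the surviving (envelope) indices are i = 3, i = 2, i = 1, i = 0.
Intersections between consecutive envelope lines give the roots: for adjacent envelope indices i < j the intersection is x = (a_i − a_j) / (j − i). Reading off the sorted break points: {-4, 3, 5}.
Verification: at each break x_0, at least two indices attain the minimum of min_i(a_i + i · x_0).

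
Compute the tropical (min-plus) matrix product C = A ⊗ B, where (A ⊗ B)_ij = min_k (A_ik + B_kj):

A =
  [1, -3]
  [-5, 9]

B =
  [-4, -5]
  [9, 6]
A ⊗ B =
  [-3, -4]
  [-9, -10]

Apply the min-plus product entry-by-entry:
  C[0][0] = min over k of (A[0][0] + B[0][0] = 1 + -4 = -3, A[0][1] + B[1][0] = -3 + 9 = 6) = -3 (attained at k = 0)
  C[0][1] = min over k of (A[0][0] + B[0][1] = 1 + -5 = -4, A[0][1] + B[1][1] = -3 + 6 = 3) = -4 (attained at k = 0)
  C[1][0] = min over k of (A[1][0] + B[0][0] = -5 + -4 = -9, A[1][1] + B[1][0] = 9 + 9 = 18) = -9 (attained at k = 0)
  C[1][1] = min over k of (A[1][0] + B[0][1] = -5 + -5 = -10, A[1][1] + B[1][1] = 9 + 6 = 15) = -10 (attained at k = 0)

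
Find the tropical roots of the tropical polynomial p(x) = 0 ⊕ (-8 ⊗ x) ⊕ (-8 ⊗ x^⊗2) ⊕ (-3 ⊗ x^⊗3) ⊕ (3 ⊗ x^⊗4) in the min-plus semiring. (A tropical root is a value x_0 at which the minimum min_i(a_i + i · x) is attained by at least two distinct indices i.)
Roots: {-6, -5, 0, 8}

Each tropical root is a break point of the lower envelope of the lines y = a_i + i · x (there are 5 lines, with slopes 0, 1, ..., 4). Only the lines that attain the minimum somewhere contribute to roots; other lines are dominated. Here the surviving (envelope) indices are i = 4, i = 3, i = 2, i = 1, i = 0.
Intersections between consecutive envelope lines give the roots: for adjacent envelope indices i < j the intersection is x = (a_i − a_j) / (j − i). Reading off the sorted break points: {-6, -5, 0, 8}.
Verification: at each break x_0, at least two indices attain the minimum of min_i(a_i + i · x_0).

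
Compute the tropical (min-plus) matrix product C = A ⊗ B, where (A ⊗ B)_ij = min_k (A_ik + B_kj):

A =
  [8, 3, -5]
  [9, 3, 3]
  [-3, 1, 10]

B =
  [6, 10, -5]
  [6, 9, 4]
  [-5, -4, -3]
A ⊗ B =
  [-10, -9, -8]
  [-2, -1, 0]
  [3, 6, -8]

Apply the min-plus product entry-by-entry:
  C[0][0] = min over k of (A[0][0] + B[0][0] = 8 + 6 = 14, A[0][1] + B[1][0] = 3 + 6 = 9, A[0][2] + B[2][0] = -5 + -5 = -10) = -10 (attained at k = 2)
  C[0][1] = min over k of (A[0][0] + B[0][1] = 8 + 10 = 18, A[0][1] + B[1][1] = 3 + 9 = 12, A[0][2] + B[2][1] = -5 + -4 = -9) = -9 (attained at k = 2)
  C[0][2] = min over k of (A[0][0] + B[0][2] = 8 + -5 = 3, A[0][1] + B[1][2] = 3 + 4 = 7, A[0][2] + B[2][2] = -5 + -3 = -8) = -8 (attained at k = 2)
  C[1][0] = min over k of (A[1][0] + B[0][0] = 9 + 6 = 15, A[1][1] + B[1][0] = 3 + 6 = 9, A[1][2] + B[2][0] = 3 + -5 = -2) = -2 (attained at k = 2)
  C[1][1] = min over k of (A[1][0] + B[0][1] = 9 + 10 = 19, A[1][1] + B[1][1] = 3 + 9 = 12, A[1][2] + B[2][1] = 3 + -4 = -1) = -1 (attained at k = 2)
  C[1][2] = min over k of (A[1][0] + B[0][2] = 9 + -5 = 4, A[1][1] + B[1][2] = 3 + 4 = 7, A[1][2] + B[2][2] = 3 + -3 = 0) = 0 (attained at k = 2)
  C[2][0] = min over k of (A[2][0] + B[0][0] = -3 + 6 = 3, A[2][1] + B[1][0] = 1 + 6 = 7, A[2][2] + B[2][0] = 10 + -5 = 5) = 3 (attained at k = 0)
  C[2][1] = min over k of (A[2][0] + B[0][1] = -3 + 10 = 7, A[2][1] + B[1][1] = 1 + 9 = 10, A[2][2] + B[2][1] = 10 + -4 = 6) = 6 (attained at k = 2)
  C[2][2] = min over k of (A[2][0] + B[0][2] = -3 + -5 = -8, A[2][1] + B[1][2] = 1 + 4 = 5, A[2][2] + B[2][2] = 10 + -3 = 7) = -8 (attained at k = 0)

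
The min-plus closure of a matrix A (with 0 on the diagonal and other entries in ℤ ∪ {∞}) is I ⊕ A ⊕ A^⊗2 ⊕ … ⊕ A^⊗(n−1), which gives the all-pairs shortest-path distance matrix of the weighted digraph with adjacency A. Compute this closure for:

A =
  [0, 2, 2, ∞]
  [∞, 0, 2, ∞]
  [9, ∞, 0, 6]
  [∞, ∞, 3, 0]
Closure =
  [0, 2, 2, 8]
  [11, 0, 2, 8]
  [9, 11, 0, 6]
  [12, 14, 3, 0]

This is the Floyd-Warshall all-pairs shortest-path computation. For each intermediate vertex k = 0, 1, …, 3, update dist[i][j] ← min(dist[i][j], dist[i][k] + dist[k][j]). The final matrix gives, for each (i, j), the minimum total weight of any directed path from i to j (possibly empty when i = j).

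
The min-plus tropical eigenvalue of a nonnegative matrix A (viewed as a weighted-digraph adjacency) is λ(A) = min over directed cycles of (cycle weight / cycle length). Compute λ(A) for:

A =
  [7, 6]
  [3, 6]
λ(A) = 9/2

Enumerate directed cycles and compute their means (weight / length). Sample:
  cycle 0 → 0: weight = 7, length = 1, mean = 7/1 ≈ 7.000
  cycle 1 → 1: weight = 6, length = 1, mean = 6/1 ≈ 6.000
  cycle 0 → 1 → 0: weight = 9, length = 2, mean = 9/2 ≈ 4.500
  cycle 1 → 0 → 1: weight = 9, length = 2, mean = 9/2 ≈ 4.500
Minimum mean = 4.500, attained e.g. along the cycle 0 → 1 → 0 with weight 9 and length 2. So λ(A) = 9/2 = 9/2.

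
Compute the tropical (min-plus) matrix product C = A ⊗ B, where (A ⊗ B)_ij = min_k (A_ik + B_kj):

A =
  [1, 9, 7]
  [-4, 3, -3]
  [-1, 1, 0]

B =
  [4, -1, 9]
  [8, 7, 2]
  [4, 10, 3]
A ⊗ B =
  [5, 0, 10]
  [0, -5, 0]
  [3, -2, 3]

Apply the min-plus product entry-by-entry:
  C[0][0] = min over k of (A[0][0] + B[0][0] = 1 + 4 = 5, A[0][1] + B[1][0] = 9 + 8 = 17, A[0][2] + B[2][0] = 7 + 4 = 11) = 5 (attained at k = 0)
  C[0][1] = min over k of (A[0][0] + B[0][1] = 1 + -1 = 0, A[0][1] + B[1][1] = 9 + 7 = 16, A[0][2] + B[2][1] = 7 + 10 = 17) = 0 (attained at k = 0)
  C[0][2] = min over k of (A[0][0] + B[0][2] = 1 + 9 = 10, A[0][1] + B[1][2] = 9 + 2 = 11, A[0][2] + B[2][2] = 7 + 3 = 10) = 10 (attained at k = 0)
  C[1][0] = min over k of (A[1][0] + B[0][0] = -4 + 4 = 0, A[1][1] + B[1][0] = 3 + 8 = 11, A[1][2] + B[2][0] = -3 + 4 = 1) = 0 (attained at k = 0)
  C[1][1] = min over k of (A[1][0] + B[0][1] = -4 + -1 = -5, A[1][1] + B[1][1] = 3 + 7 = 10, A[1][2] + B[2][1] = -3 + 10 = 7) = -5 (attained at k = 0)
  C[1][2] = min over k of (A[1][0] + B[0][2] = -4 + 9 = 5, A[1][1] + B[1][2] = 3 + 2 = 5, A[1][2] + B[2][2] = -3 + 3 = 0) = 0 (attained at k = 2)
  C[2][0] = min over k of (A[2][0] + B[0][0] = -1 + 4 = 3, A[2][1] + B[1][0] = 1 + 8 = 9, A[2][2] + B[2][0] = 0 + 4 = 4) = 3 (attained at k = 0)
  C[2][1] = min over k of (A[2][0] + B[0][1] = -1 + -1 = -2, A[2][1] + B[1][1] = 1 + 7 = 8, A[2][2] + B[2][1] = 0 + 10 = 10) = -2 (attained at k = 0)
  C[2][2] = min over k of (A[2][0] + B[0][2] = -1 + 9 = 8, A[2][1] + B[1][2] = 1 + 2 = 3, A[2][2] + B[2][2] = 0 + 3 = 3) = 3 (attained at k = 1)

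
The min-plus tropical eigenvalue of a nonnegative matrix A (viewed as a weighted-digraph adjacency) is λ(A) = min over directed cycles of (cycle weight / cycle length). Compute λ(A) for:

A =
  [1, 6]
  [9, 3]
λ(A) = 1

Enumerate directed cycles and compute their means (weight / length). Sample:
  cycle 0 → 0: weight = 1, length = 1, mean = 1/1 ≈ 1.000
  cycle 1 → 1: weight = 3, length = 1, mean = 3/1 ≈ 3.000
  cycle 0 → 1 → 0: weight = 15, length = 2, mean = 15/2 ≈ 7.500
  cycle 1 → 0 → 1: weight = 15, length = 2, mean = 15/2 ≈ 7.500
Minimum mean = 1.000, attained e.g. along the cycle 0 → 0 with weight 1 and length 1. So λ(A) = 1/1 = 1.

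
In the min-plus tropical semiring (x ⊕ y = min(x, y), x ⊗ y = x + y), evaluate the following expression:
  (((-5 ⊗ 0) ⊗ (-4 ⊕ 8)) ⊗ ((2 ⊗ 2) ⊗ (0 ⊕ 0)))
(((-5 ⊗ 0) ⊗ (-4 ⊕ 8)) ⊗ ((2 ⊗ 2) ⊗ (0 ⊕ 0))) = -5

Expand innermost to outermost. Recall ⊕ takes the minimum of its arguments and ⊗ takes their sum. Working out the expression (((-5 ⊗ 0) ⊗ (-4 ⊕ 8)) ⊗ ((2 ⊗ 2) ⊗ (0 ⊕ 0))) gives -5.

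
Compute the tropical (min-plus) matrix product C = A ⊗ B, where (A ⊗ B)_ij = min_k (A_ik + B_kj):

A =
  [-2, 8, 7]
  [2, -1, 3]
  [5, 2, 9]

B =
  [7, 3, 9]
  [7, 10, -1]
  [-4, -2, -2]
A ⊗ B =
  [3, 1, 5]
  [-1, 1, -2]
  [5, 7, 1]

Apply the min-plus product entry-by-entry:
  C[0][0] = min over k of (A[0][0] + B[0][0] = -2 + 7 = 5, A[0][1] + B[1][0] = 8 + 7 = 15, A[0][2] + B[2][0] = 7 + -4 = 3) = 3 (attained at k = 2)
  C[0][1] = min over k of (A[0][0] + B[0][1] = -2 + 3 = 1, A[0][1] + B[1][1] = 8 + 10 = 18, A[0][2] + B[2][1] = 7 + -2 = 5) = 1 (attained at k = 0)
  C[0][2] = min over k of (A[0][0] + B[0][2] = -2 + 9 = 7, A[0][1] + B[1][2] = 8 + -1 = 7, A[0][2] + B[2][2] = 7 + -2 = 5) = 5 (attained at k = 2)
  C[1][0] = min over k of (A[1][0] + B[0][0] = 2 + 7 = 9, A[1][1] + B[1][0] = -1 + 7 = 6, A[1][2] + B[2][0] = 3 + -4 = -1) = -1 (attained at k = 2)
  C[1][1] = min over k of (A[1][0] + B[0][1] = 2 + 3 = 5, A[1][1] + B[1][1] = -1 + 10 = 9, A[1][2] + B[2][1] = 3 + -2 = 1) = 1 (attained at k = 2)
  C[1][2] = min over k of (A[1][0] + B[0][2] = 2 + 9 = 11, A[1][1] + B[1][2] = -1 + -1 = -2, A[1][2] + B[2][2] = 3 + -2 = 1) = -2 (attained at k = 1)
  C[2][0] = min over k of (A[2][0] + B[0][0] = 5 + 7 = 12, A[2][1] + B[1][0] = 2 + 7 = 9, A[2][2] + B[2][0] = 9 + -4 = 5) = 5 (attained at k = 2)
  C[2][1] = min over k of (A[2][0] + B[0][1] = 5 + 3 = 8, A[2][1] + B[1][1] = 2 + 10 = 12, A[2][2] + B[2][1] = 9 + -2 = 7) = 7 (attained at k = 2)
  C[2][2] = min over k of (A[2][0] + B[0][2] = 5 + 9 = 14, A[2][1] + B[1][2] = 2 + -1 = 1, A[2][2] + B[2][2] = 9 + -2 = 7) = 1 (attained at k = 1)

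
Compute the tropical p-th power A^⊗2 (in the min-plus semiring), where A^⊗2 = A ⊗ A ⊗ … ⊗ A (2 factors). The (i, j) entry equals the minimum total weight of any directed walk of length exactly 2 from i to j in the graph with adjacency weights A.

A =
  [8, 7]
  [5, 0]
A^⊗2 =
  [12, 7]
  [5, 0]

Each entry (A^⊗2)_ij equals the minimum over all length-2 walks i = v_0 → v_1 → … → v_2 = j of Σ_t A[v_t][v_{t+1}]. For example, for (i, j) = (0, 1) we minimise over 2 possible intermediate vertex sequences; the minimum is 7, attained along the walk 0 → 1 → 1.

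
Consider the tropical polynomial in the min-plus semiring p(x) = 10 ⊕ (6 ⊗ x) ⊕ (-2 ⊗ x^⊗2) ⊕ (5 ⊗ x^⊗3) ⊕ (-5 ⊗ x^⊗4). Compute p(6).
p(6) = 10

A tropical monomial a ⊗ x^⊗i evaluates to a + i · x. Evaluating each term at x = 6:
  Term 0 contributes 10 + 0 · 6 = 10
  Term 1 contributes 6 + 1 · 6 = 12
  Term 2 contributes -2 + 2 · 6 = 10
  Term 3 contributes 5 + 3 · 6 = 23
  Term 4 contributes -5 + 4 · 6 = 19
p(6) = ⊕ of these = min[10, 12, 10, 23, 19] = 10.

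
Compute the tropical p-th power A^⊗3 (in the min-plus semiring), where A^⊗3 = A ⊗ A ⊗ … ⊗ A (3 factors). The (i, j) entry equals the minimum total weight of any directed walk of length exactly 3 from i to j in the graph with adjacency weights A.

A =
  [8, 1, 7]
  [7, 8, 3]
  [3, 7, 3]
A^⊗3 =
  [7, 9, 7]
  [9, 7, 9]
  [9, 7, 7]

Each entry (A^⊗3)_ij equals the minimum over all length-3 walks i = v_0 → v_1 → … → v_3 = j of Σ_t A[v_t][v_{t+1}]. For example, for (i, j) = (0, 2) we minimise over 9 possible intermediate vertex sequences; the minimum is 7, attained along the walk 0 → 1 → 2 → 2.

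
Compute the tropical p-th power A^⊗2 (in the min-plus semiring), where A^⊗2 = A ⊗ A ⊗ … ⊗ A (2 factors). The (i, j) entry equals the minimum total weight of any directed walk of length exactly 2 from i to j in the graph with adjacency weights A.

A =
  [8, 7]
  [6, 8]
A^⊗2 =
  [13, 15]
  [14, 13]

Each entry (A^⊗2)_ij equals the minimum over all length-2 walks i = v_0 → v_1 → … → v_2 = j of Σ_t A[v_t][v_{t+1}]. For example, for (i, j) = (0, 1) we minimise over 2 possible intermediate vertex sequences; the minimum is 15, attained along the walk 0 → 0 → 1.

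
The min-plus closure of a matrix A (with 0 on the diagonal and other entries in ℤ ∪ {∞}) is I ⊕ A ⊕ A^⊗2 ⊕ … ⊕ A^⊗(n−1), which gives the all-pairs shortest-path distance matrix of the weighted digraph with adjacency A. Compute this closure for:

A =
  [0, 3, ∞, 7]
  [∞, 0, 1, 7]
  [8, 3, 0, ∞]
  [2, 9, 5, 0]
Closure =
  [0, 3, 4, 7]
  [9, 0, 1, 7]
  [8, 3, 0, 10]
  [2, 5, 5, 0]

This is the Floyd-Warshall all-pairs shortest-path computation. For each intermediate vertex k = 0, 1, …, 3, update dist[i][j] ← min(dist[i][j], dist[i][k] + dist[k][j]). The final matrix gives, for each (i, j), the minimum total weight of any directed path from i to j (possibly empty when i = j).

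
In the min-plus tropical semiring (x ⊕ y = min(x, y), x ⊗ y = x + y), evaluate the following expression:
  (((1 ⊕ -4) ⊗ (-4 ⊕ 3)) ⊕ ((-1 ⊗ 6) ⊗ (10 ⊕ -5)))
(((1 ⊕ -4) ⊗ (-4 ⊕ 3)) ⊕ ((-1 ⊗ 6) ⊗ (10 ⊕ -5))) = -8

Expand innermost to outermost. Recall ⊕ takes the minimum of its arguments and ⊗ takes their sum. Working out the expression (((1 ⊕ -4) ⊗ (-4 ⊕ 3)) ⊕ ((-1 ⊗ 6) ⊗ (10 ⊕ -5))) gives -8.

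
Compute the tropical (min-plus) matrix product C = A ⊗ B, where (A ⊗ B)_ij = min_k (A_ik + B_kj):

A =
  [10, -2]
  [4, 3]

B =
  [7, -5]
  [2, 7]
A ⊗ B =
  [0, 5]
  [5, -1]

Apply the min-plus product entry-by-entry:
  C[0][0] = min over k of (A[0][0] + B[0][0] = 10 + 7 = 17, A[0][1] + B[1][0] = -2 + 2 = 0) = 0 (attained at k = 1)
  C[0][1] = min over k of (A[0][0] + B[0][1] = 10 + -5 = 5, A[0][1] + B[1][1] = -2 + 7 = 5) = 5 (attained at k = 0)
  C[1][0] = min over k of (A[1][0] + B[0][0] = 4 + 7 = 11, A[1][1] + B[1][0] = 3 + 2 = 5) = 5 (attained at k = 1)
  C[1][1] = min over k of (A[1][0] + B[0][1] = 4 + -5 = -1, A[1][1] + B[1][1] = 3 + 7 = 10) = -1 (attained at k = 0)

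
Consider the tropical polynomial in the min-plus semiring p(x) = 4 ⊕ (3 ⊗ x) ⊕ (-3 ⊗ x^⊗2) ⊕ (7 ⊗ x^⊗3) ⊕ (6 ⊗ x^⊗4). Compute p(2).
p(2) = 1

A tropical monomial a ⊗ x^⊗i evaluates to a + i · x. Evaluating each term at x = 2:
  Term 0 contributes 4 + 0 · 2 = 4
  Term 1 contributes 3 + 1 · 2 = 5
  Term 2 contributes -3 + 2 · 2 = 1
  Term 3 contributes 7 + 3 · 2 = 13
  Term 4 contributes 6 + 4 · 2 = 14
p(2) = ⊕ of these = min[4, 5, 1, 13, 14] = 1.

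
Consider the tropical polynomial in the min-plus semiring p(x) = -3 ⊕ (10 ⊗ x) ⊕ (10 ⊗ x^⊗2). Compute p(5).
p(5) = -3

A tropical monomial a ⊗ x^⊗i evaluates to a + i · x. Evaluating each term at x = 5:
  Term 0 contributes -3 + 0 · 5 = -3
  Term 1 contributes 10 + 1 · 5 = 15
  Term 2 contributes 10 + 2 · 5 = 20
p(5) = ⊕ of these = min[-3, 15, 20] = -3.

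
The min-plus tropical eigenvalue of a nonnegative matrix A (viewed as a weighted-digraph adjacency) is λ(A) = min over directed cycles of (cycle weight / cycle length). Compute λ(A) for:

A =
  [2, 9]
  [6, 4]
λ(A) = 2

Enumerate directed cycles and compute their means (weight / length). Sample:
  cycle 0 → 0: weight = 2, length = 1, mean = 2/1 ≈ 2.000
  cycle 1 → 1: weight = 4, length = 1, mean = 4/1 ≈ 4.000
  cycle 0 → 1 → 0: weight = 15, length = 2, mean = 15/2 ≈ 7.500
  cycle 1 → 0 → 1: weight = 15, length = 2, mean = 15/2 ≈ 7.500
Minimum mean = 2.000, attained e.g. along the cycle 0 → 0 with weight 2 and length 1. So λ(A) = 2/1 = 2.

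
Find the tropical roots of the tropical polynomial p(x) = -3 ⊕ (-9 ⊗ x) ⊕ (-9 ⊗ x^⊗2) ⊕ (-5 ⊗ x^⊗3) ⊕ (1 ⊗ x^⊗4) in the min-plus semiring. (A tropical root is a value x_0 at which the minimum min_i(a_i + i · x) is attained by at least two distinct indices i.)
Roots: {-6, -4, 0, 6}

Each tropical root is a break point of the lower envelope of the lines y = a_i + i · x (there are 5 lines, with slopes 0, 1, ..., 4). Only the lines that attain the minimum somewhere contribute to roots; other lines are dominated. Here the surviving (envelope) indices are i = 4, i = 3, i = 2, i = 1, i = 0.
Intersections between consecutive envelope lines give the roots: for adjacent envelope indices i < j the intersection is x = (a_i − a_j) / (j − i). Reading off the sorted break points: {-6, -4, 0, 6}.
Verification: at each break x_0, at least two indices attain the minimum of min_i(a_i + i · x_0).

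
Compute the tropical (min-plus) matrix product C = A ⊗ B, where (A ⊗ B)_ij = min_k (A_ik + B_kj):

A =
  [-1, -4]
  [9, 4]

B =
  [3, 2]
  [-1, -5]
A ⊗ B =
  [-5, -9]
  [3, -1]

Apply the min-plus product entry-by-entry:
  C[0][0] = min over k of (A[0][0] + B[0][0] = -1 + 3 = 2, A[0][1] + B[1][0] = -4 + -1 = -5) = -5 (attained at k = 1)
  C[0][1] = min over k of (A[0][0] + B[0][1] = -1 + 2 = 1, A[0][1] + B[1][1] = -4 + -5 = -9) = -9 (attained at k = 1)
  C[1][0] = min over k of (A[1][0] + B[0][0] = 9 + 3 = 12, A[1][1] + B[1][0] = 4 + -1 = 3) = 3 (attained at k = 1)
  C[1][1] = min over k of (A[1][0] + B[0][1] = 9 + 2 = 11, A[1][1] + B[1][1] = 4 + -5 = -1) = -1 (attained at k = 1)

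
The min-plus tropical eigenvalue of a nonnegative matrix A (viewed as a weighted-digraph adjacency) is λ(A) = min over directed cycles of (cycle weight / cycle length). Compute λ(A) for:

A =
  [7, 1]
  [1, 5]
λ(A) = 1

Enumerate directed cycles and compute their means (weight / length). Sample:
  cycle 0 → 0: weight = 7, length = 1, mean = 7/1 ≈ 7.000
  cycle 1 → 1: weight = 5, length = 1, mean = 5/1 ≈ 5.000
  cycle 0 → 1 → 0: weight = 2, length = 2, mean = 2/2 ≈ 1.000
  cycle 1 → 0 → 1: weight = 2, length = 2, mean = 2/2 ≈ 1.000
Minimum mean = 1.000, attained e.g. along the cycle 0 → 1 → 0 with weight 2 and length 2. So λ(A) = 2/2 = 1.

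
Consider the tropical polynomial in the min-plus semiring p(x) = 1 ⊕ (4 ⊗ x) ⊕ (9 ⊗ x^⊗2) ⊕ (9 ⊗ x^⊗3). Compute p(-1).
p(-1) = 1

A tropical monomial a ⊗ x^⊗i evaluates to a + i · x. Evaluating each term at x = -1:
  Term 0 contributes 1 + 0 · -1 = 1
  Term 1 contributes 4 + 1 · -1 = 3
  Term 2 contributes 9 + 2 · -1 = 7
  Term 3 contributes 9 + 3 · -1 = 6
p(-1) = ⊕ of these = min[1, 3, 7, 6] = 1.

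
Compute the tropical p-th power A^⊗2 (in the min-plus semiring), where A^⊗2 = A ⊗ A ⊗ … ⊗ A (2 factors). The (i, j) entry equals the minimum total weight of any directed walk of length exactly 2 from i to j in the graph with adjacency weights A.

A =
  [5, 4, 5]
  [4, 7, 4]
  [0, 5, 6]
A^⊗2 =
  [5, 9, 8]
  [4, 8, 9]
  [5, 4, 5]

Each entry (A^⊗2)_ij equals the minimum over all length-2 walks i = v_0 → v_1 → … → v_2 = j of Σ_t A[v_t][v_{t+1}]. For example, for (i, j) = (0, 2) we minimise over 3 possible intermediate vertex sequences; the minimum is 8, attained along the walk 0 → 1 → 2.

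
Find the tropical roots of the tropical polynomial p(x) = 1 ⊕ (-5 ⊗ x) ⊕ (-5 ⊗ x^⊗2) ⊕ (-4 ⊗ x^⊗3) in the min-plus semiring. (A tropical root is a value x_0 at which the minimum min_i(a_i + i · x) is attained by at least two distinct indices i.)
Roots: {-1, 0, 6}

Each tropical root is a break point of the lower envelope of the lines y = a_i + i · x (there are 4 lines, with slopes 0, 1, ..., 3). Only the lines that attain the minimum somewhere contribute to roots; other lines are dominated. Here the surviving (envelope) indices are i = 3, i = 2, i = 1, i = 0.
Intersections between consecutive envelope lines give the roots: for adjacent envelope indices i < j the intersection is x = (a_i − a_j) / (j − i). Reading off the sorted break points: {-1, 0, 6}.
Verification: at each break x_0, at least two indices attain the minimum of min_i(a_i + i · x_0).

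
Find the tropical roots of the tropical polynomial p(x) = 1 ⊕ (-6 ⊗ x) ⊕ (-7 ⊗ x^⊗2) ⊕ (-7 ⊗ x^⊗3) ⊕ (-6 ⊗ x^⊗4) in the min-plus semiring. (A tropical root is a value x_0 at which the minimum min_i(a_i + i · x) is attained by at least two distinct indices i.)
Roots: {-1, 0, 1, 7}

Each tropical root is a break point of the lower envelope of the lines y = a_i + i · x (there are 5 lines, with slopes 0, 1, ..., 4). Only the lines that attain the minimum somewhere contribute to roots; other lines are dominated. Here the surviving (envelope) indices are i = 4, i = 3, i = 2, i = 1, i = 0.
Intersections between consecutive envelope lines give the roots: for adjacent envelope indices i < j the intersection is x = (a_i − a_j) / (j − i). Reading off the sorted break points: {-1, 0, 1, 7}.
Verification: at each break x_0, at least two indices attain the minimum of min_i(a_i + i · x_0).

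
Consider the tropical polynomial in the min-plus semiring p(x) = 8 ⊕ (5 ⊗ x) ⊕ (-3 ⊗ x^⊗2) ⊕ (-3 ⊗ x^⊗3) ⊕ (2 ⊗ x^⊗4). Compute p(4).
p(4) = 5

A tropical monomial a ⊗ x^⊗i evaluates to a + i · x. Evaluating each term at x = 4:
  Term 0 contributes 8 + 0 · 4 = 8
  Term 1 contributes 5 + 1 · 4 = 9
  Term 2 contributes -3 + 2 · 4 = 5
  Term 3 contributes -3 + 3 · 4 = 9
  Term 4 contributes 2 + 4 · 4 = 18
p(4) = ⊕ of these = min[8, 9, 5, 9, 18] = 5.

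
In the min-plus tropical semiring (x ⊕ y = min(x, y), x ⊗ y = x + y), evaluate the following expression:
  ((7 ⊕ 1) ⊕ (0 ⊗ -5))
((7 ⊕ 1) ⊕ (0 ⊗ -5)) = -5

Expand innermost to outermost. Recall ⊕ takes the minimum of its arguments and ⊗ takes their sum. Working out the expression ((7 ⊕ 1) ⊕ (0 ⊗ -5)) gives -5.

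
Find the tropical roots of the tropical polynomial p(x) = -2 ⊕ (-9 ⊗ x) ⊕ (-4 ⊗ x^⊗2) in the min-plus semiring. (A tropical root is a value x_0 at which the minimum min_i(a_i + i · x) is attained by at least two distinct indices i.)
Roots: {-5, 7}

Each tropical root is a break point of the lower envelope of the lines y = a_i + i · x (there are 3 lines, with slopes 0, 1, ..., 2). Only the lines that attain the minimum somewhere contribute to roots; other lines are dominated. Here the surviving (envelope) indices are i = 2, i = 1, i = 0.
Intersections between consecutive envelope lines give the roots: for adjacent envelope indices i < j the intersection is x = (a_i − a_j) / (j − i). Reading off the sorted break points: {-5, 7}.
Verification: at each break x_0, at least two indices attain the minimum of min_i(a_i + i · x_0).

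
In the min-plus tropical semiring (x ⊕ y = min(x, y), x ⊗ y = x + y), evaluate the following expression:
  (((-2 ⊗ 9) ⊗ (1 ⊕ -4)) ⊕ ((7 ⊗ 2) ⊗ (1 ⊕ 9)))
(((-2 ⊗ 9) ⊗ (1 ⊕ -4)) ⊕ ((7 ⊗ 2) ⊗ (1 ⊕ 9))) = 3

Expand innermost to outermost. Recall ⊕ takes the minimum of its arguments and ⊗ takes their sum. Working out the expression (((-2 ⊗ 9) ⊗ (1 ⊕ -4)) ⊕ ((7 ⊗ 2) ⊗ (1 ⊕ 9))) gives 3.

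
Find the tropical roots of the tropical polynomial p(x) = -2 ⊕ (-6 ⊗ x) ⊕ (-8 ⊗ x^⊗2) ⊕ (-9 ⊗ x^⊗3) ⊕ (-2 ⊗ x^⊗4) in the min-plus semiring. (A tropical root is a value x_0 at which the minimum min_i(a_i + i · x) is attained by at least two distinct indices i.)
Roots: {-7, 1, 2, 4}

Each tropical root is a break point of the lower envelope of the lines y = a_i + i · x (there are 5 lines, with slopes 0, 1, ..., 4). Only the lines that attain the minimum somewhere contribute to roots; other lines are dominated. Here the surviving (envelope) indices are i = 4, i = 3, i = 2, i = 1, i = 0.
Intersections between consecutive envelope lines give the roots: for adjacent envelope indices i < j the intersection is x = (a_i − a_j) / (j − i). Reading off the sorted break points: {-7, 1, 2, 4}.
Verification: at each break x_0, at least two indices attain the minimum of min_i(a_i + i · x_0).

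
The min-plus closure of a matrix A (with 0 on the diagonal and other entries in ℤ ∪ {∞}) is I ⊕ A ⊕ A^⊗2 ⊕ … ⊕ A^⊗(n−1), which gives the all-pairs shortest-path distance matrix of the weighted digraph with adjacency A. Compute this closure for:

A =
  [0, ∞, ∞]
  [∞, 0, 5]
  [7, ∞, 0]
Closure =
  [0, ∞, ∞]
  [12, 0, 5]
  [7, ∞, 0]

This is the Floyd-Warshall all-pairs shortest-path computation. For each intermediate vertex k = 0, 1, …, 2, update dist[i][j] ← min(dist[i][j], dist[i][k] + dist[k][j]). The final matrix gives, for each (i, j), the minimum total weight of any directed path from i to j (possibly empty when i = j).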